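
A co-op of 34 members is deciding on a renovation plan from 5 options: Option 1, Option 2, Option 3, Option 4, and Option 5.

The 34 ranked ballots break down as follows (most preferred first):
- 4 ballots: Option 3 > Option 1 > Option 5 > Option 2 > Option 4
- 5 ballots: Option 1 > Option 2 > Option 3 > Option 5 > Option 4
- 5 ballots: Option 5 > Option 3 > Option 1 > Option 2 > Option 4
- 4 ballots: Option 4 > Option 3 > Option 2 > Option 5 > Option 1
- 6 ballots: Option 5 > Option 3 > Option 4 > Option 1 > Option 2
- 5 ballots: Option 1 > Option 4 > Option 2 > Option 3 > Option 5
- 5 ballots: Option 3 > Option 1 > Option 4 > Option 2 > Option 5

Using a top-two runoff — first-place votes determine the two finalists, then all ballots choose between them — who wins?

Round 1 first-place votes: Option 1 10, Option 2 0, Option 3 9, Option 4 4, Option 5 11. Option 5 and Option 1 advance.
Runoff: Option 5 is ranked above Option 1 on 15 ballots, Option 1 above Option 5 on 19.

Option 1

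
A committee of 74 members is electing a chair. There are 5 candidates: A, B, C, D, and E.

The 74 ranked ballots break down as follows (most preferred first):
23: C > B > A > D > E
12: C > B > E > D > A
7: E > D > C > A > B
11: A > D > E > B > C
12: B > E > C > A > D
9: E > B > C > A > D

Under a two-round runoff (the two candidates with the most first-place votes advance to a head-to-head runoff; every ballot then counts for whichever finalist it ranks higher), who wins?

E

Round 1 first-place votes: A 11, B 12, C 35, D 0, E 16. C and E advance.
Runoff: C is ranked above E on 35 ballots, E above C on 39.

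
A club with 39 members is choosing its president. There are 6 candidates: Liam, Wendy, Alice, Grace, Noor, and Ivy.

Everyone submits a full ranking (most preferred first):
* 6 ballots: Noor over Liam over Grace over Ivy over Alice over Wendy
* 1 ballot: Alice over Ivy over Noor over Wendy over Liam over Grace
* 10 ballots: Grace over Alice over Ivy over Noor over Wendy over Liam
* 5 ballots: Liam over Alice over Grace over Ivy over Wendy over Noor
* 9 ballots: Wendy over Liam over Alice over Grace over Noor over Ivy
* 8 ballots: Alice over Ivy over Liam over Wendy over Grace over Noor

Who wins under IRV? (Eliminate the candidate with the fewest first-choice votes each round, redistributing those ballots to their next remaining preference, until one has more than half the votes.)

Alice

Round 1: Liam 5, Wendy 9, Alice 9, Grace 10, Noor 6, Ivy 0. Ivy eliminated.
Round 2: Liam 5, Wendy 9, Alice 9, Grace 10, Noor 6. Liam eliminated.
Round 3: Wendy 9, Alice 14, Grace 10, Noor 6. Noor eliminated.
Round 4: Wendy 9, Alice 14, Grace 16. Wendy eliminated.
Round 5: Alice 23, Grace 16. Alice has a majority (≥20).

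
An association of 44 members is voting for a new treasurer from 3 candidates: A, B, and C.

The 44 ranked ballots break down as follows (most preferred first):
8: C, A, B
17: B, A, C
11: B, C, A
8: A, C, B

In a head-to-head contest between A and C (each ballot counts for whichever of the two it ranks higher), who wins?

A

A is ranked above C on 25 ballots; C above A on 19.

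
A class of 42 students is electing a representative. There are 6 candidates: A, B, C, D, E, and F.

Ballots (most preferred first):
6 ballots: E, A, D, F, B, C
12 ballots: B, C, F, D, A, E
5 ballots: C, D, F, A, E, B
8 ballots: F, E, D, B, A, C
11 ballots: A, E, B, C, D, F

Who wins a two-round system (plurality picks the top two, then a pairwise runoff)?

A

Round 1 first-place votes: A 11, B 12, C 5, D 0, E 6, F 8. B and A advance.
Runoff: B is ranked above A on 20 ballots, A above B on 22.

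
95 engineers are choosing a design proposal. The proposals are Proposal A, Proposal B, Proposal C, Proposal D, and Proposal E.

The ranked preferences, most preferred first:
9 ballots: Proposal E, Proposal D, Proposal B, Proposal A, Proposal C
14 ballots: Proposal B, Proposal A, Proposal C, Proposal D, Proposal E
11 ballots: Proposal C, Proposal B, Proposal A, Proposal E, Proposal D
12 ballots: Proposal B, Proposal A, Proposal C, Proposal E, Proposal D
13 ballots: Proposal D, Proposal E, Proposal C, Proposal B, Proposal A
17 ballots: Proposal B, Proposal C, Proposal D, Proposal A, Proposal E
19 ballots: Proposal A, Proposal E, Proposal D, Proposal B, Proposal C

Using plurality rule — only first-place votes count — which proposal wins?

First-place votes: Proposal A 19, Proposal B 43, Proposal C 11, Proposal D 13, Proposal E 9.

Proposal B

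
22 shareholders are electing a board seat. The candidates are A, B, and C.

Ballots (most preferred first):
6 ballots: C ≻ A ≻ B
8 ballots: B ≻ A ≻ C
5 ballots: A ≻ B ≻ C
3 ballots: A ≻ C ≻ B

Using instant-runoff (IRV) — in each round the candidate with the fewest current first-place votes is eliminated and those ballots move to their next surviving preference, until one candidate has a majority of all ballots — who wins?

A

Round 1: A 8, B 8, C 6. C eliminated.
Round 2: A 14, B 8. A has a majority (≥12).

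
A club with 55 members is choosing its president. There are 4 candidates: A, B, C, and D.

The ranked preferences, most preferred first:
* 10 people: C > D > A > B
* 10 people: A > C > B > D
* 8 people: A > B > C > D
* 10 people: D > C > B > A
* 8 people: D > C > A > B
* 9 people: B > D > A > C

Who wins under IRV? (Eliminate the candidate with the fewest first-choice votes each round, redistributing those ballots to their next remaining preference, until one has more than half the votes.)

D

Round 1: A 18, B 9, C 10, D 18. B eliminated.
Round 2: A 18, C 10, D 27. C eliminated.
Round 3: A 18, D 37. D has a majority (≥28).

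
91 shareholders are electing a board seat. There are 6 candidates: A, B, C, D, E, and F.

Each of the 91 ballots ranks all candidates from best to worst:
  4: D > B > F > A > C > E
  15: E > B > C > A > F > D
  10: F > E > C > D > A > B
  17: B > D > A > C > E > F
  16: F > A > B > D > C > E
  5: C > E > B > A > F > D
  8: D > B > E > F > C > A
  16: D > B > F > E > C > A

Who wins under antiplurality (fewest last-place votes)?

Last-place votes: A 24, B 10, C 0, D 20, E 20, F 17.

C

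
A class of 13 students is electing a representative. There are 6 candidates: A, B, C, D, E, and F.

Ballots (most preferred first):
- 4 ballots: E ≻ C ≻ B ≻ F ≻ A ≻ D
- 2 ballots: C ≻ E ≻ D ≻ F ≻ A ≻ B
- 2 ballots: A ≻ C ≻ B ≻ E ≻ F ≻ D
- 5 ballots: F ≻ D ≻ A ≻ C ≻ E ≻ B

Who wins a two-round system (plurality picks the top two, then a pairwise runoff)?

Round 1 first-place votes: A 2, B 0, C 2, D 0, E 4, F 5. F and E advance.
Runoff: F is ranked above E on 5 ballots, E above F on 8.

E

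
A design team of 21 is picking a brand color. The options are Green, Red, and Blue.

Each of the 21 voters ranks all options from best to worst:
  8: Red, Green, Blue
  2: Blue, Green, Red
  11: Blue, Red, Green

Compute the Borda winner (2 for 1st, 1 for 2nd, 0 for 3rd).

Red

Green: 8×1 + 2×1 + 11×0 = 10
Red: 8×2 + 2×0 + 11×1 = 27
Blue: 8×0 + 2×2 + 11×2 = 26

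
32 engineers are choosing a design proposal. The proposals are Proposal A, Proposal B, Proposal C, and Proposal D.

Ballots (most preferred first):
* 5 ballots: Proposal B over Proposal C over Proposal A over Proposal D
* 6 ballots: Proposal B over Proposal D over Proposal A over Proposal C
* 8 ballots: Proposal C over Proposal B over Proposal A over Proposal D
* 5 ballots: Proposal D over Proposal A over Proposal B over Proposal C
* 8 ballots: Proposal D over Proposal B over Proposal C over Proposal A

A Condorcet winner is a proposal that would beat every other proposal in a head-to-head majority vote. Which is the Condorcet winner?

Proposal B

Proposal B vs Proposal A: 27–5
Proposal B vs Proposal C: 24–8
Proposal B vs Proposal D: 19–13
Proposal B beats every other proposal.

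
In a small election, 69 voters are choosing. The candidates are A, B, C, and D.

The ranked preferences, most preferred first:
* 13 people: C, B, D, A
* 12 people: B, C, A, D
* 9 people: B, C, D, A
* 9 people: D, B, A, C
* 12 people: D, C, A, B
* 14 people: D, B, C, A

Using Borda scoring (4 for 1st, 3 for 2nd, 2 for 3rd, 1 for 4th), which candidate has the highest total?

B

A: 13×1 + 12×2 + 9×1 + 9×2 + 12×2 + 14×1 = 102
B: 13×3 + 12×4 + 9×4 + 9×3 + 12×1 + 14×3 = 204
C: 13×4 + 12×3 + 9×3 + 9×1 + 12×3 + 14×2 = 188
D: 13×2 + 12×1 + 9×2 + 9×4 + 12×4 + 14×4 = 196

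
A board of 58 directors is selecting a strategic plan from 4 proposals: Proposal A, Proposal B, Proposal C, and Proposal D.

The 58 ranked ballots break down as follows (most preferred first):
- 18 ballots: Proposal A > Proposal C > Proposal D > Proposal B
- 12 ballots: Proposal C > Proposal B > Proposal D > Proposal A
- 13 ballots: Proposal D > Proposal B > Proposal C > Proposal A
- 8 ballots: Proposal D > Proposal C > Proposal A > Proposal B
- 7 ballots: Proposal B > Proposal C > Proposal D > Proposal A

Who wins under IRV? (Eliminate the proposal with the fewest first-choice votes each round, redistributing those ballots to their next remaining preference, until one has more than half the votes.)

Round 1: Proposal A 18, Proposal B 7, Proposal C 12, Proposal D 21. Proposal B eliminated.
Round 2: Proposal A 18, Proposal C 19, Proposal D 21. Proposal A eliminated.
Round 3: Proposal C 37, Proposal D 21. Proposal C has a majority (≥30).

Proposal C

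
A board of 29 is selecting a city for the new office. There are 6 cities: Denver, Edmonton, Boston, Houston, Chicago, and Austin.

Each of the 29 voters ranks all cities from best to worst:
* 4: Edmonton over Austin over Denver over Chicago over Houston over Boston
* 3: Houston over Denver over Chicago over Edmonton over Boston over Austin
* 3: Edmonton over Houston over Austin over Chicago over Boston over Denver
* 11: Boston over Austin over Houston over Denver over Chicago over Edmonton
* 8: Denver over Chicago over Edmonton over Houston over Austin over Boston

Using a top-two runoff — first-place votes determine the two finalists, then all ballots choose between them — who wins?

Denver

Round 1 first-place votes: Denver 8, Edmonton 7, Boston 11, Houston 3, Chicago 0, Austin 0. Boston and Denver advance.
Runoff: Boston is ranked above Denver on 14 ballots, Denver above Boston on 15.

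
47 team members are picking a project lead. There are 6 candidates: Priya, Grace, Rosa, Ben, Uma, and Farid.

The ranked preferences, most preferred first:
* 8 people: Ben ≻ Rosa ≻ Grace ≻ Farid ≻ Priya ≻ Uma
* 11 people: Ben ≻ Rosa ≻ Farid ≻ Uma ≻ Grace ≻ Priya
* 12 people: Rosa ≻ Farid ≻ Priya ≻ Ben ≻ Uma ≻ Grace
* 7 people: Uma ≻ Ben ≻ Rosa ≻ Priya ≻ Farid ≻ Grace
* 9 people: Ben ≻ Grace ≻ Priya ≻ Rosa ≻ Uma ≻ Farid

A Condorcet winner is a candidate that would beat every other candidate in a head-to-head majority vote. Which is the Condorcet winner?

Ben vs Priya: 35–12
Ben vs Grace: 47–0
Ben vs Rosa: 35–12
Ben vs Uma: 40–7
Ben vs Farid: 35–12
Ben beats every other candidate.

Ben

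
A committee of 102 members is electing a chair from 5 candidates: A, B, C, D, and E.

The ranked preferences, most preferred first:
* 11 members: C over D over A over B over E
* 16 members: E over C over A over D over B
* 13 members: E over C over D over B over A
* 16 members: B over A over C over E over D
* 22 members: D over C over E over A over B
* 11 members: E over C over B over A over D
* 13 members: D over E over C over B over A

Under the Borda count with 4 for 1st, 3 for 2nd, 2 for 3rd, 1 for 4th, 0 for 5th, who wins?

C

A: 11×2 + 16×2 + 13×0 + 16×3 + 22×1 + 11×1 + 13×0 = 135
B: 11×1 + 16×0 + 13×1 + 16×4 + 22×0 + 11×2 + 13×1 = 123
C: 11×4 + 16×3 + 13×3 + 16×2 + 22×3 + 11×3 + 13×2 = 288
D: 11×3 + 16×1 + 13×2 + 16×0 + 22×4 + 11×0 + 13×4 = 215
E: 11×0 + 16×4 + 13×4 + 16×1 + 22×2 + 11×4 + 13×3 = 259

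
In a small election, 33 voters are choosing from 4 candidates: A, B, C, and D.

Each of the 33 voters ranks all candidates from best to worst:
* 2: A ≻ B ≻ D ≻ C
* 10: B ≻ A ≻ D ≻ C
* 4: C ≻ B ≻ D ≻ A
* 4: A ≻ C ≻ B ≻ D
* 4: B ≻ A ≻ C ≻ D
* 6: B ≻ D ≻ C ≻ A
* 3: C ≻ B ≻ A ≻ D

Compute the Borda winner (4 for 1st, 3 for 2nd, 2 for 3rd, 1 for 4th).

A: 2×4 + 10×3 + 4×1 + 4×4 + 4×3 + 6×1 + 3×2 = 82
B: 2×3 + 10×4 + 4×3 + 4×2 + 4×4 + 6×4 + 3×3 = 115
C: 2×1 + 10×1 + 4×4 + 4×3 + 4×2 + 6×2 + 3×4 = 72
D: 2×2 + 10×2 + 4×2 + 4×1 + 4×1 + 6×3 + 3×1 = 61

B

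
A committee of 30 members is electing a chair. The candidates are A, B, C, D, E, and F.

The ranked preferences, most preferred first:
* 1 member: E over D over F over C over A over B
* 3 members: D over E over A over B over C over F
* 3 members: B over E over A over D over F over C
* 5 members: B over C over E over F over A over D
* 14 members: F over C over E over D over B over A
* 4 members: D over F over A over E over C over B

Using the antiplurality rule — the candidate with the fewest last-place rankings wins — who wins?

E

Last-place votes: A 14, B 5, C 3, D 5, E 0, F 3.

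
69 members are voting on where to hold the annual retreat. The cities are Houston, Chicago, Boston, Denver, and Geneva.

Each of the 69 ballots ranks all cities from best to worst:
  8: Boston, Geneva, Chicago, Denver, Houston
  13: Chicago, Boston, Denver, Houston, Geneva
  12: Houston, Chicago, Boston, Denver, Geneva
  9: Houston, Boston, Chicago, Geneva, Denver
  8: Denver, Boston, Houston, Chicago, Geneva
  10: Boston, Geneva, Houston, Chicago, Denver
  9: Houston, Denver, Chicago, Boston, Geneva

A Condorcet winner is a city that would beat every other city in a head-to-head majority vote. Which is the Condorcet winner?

Boston

Boston vs Houston: 39–30
Boston vs Chicago: 35–34
Boston vs Denver: 52–17
Boston vs Geneva: 69–0
Boston beats every other city.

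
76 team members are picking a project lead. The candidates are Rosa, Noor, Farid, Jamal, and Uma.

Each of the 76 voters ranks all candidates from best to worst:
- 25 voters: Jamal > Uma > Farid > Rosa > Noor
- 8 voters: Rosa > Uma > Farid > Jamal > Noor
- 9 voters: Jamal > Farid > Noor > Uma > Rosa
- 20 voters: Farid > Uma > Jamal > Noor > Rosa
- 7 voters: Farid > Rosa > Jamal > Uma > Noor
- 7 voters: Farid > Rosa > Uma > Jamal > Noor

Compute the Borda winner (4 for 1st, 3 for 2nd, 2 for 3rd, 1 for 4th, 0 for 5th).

Rosa: 25×1 + 8×4 + 9×0 + 20×0 + 7×3 + 7×3 = 99
Noor: 25×0 + 8×0 + 9×2 + 20×1 + 7×0 + 7×0 = 38
Farid: 25×2 + 8×2 + 9×3 + 20×4 + 7×4 + 7×4 = 229
Jamal: 25×4 + 8×1 + 9×4 + 20×2 + 7×2 + 7×1 = 205
Uma: 25×3 + 8×3 + 9×1 + 20×3 + 7×1 + 7×2 = 189

Farid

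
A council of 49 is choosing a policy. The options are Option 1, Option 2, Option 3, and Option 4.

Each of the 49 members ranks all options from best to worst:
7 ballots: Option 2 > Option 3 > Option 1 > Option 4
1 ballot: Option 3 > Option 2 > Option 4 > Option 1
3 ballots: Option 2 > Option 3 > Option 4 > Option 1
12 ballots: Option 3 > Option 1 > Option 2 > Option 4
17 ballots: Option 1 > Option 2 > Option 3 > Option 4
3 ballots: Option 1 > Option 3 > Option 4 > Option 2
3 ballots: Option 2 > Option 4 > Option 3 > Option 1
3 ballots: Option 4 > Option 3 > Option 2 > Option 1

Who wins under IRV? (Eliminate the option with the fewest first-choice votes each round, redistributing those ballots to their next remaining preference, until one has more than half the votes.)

Round 1: Option 1 20, Option 2 13, Option 3 13, Option 4 3. Option 4 eliminated.
Round 2: Option 1 20, Option 2 13, Option 3 16. Option 2 eliminated.
Round 3: Option 1 20, Option 3 29. Option 3 has a majority (≥25).

Option 3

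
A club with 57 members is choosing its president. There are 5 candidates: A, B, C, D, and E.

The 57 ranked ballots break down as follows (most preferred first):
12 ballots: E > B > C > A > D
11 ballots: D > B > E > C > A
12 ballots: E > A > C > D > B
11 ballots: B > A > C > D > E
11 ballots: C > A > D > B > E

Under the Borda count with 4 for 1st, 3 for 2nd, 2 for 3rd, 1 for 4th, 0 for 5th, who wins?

C

A: 12×1 + 11×0 + 12×3 + 11×3 + 11×3 = 114
B: 12×3 + 11×3 + 12×0 + 11×4 + 11×1 = 124
C: 12×2 + 11×1 + 12×2 + 11×2 + 11×4 = 125
D: 12×0 + 11×4 + 12×1 + 11×1 + 11×2 = 89
E: 12×4 + 11×2 + 12×4 + 11×0 + 11×0 = 118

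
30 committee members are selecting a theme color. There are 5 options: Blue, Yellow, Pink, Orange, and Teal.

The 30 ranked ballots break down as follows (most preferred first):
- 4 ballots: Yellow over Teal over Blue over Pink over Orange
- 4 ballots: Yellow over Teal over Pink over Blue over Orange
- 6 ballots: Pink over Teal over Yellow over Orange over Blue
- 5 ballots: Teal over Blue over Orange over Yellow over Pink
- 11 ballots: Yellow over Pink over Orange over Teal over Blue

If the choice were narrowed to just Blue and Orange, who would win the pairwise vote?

Orange

Blue is ranked above Orange on 13 ballots; Orange above Blue on 17.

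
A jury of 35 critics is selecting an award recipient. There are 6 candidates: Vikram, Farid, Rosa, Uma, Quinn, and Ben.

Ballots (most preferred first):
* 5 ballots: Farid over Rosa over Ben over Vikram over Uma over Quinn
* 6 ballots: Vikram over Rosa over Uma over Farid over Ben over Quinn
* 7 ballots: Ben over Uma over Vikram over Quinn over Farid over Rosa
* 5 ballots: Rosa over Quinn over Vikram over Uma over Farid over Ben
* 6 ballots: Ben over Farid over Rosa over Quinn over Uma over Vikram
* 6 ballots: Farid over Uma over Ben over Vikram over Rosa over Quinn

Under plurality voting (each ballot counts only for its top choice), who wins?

First-place votes: Vikram 6, Farid 11, Rosa 5, Uma 0, Quinn 0, Ben 13.

Ben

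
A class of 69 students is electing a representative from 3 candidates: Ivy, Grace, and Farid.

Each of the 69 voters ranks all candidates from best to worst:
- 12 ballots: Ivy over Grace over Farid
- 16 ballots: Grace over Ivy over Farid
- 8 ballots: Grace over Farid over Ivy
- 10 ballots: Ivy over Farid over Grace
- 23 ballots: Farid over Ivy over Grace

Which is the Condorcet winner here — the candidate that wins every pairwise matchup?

Ivy vs Grace: 45–24
Ivy vs Farid: 38–31
Ivy beats every other candidate.

Ivy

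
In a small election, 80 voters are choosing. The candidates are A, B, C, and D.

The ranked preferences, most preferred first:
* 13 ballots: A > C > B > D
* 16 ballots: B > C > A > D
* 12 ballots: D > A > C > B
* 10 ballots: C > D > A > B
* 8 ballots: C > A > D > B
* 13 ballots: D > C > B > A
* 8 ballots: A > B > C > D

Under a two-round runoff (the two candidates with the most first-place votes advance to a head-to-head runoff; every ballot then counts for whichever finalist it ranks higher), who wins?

Round 1 first-place votes: A 21, B 16, C 18, D 25. D and A advance.
Runoff: D is ranked above A on 35 ballots, A above D on 45.

A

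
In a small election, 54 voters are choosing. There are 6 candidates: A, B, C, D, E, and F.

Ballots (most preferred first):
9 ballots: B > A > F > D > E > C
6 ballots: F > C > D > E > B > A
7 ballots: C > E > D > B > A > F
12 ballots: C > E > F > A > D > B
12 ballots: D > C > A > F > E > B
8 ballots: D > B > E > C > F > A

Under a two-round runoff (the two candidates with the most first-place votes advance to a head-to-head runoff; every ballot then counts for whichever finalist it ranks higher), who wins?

Round 1 first-place votes: A 0, B 9, C 19, D 20, E 0, F 6. D and C advance.
Runoff: D is ranked above C on 29 ballots, C above D on 25.

D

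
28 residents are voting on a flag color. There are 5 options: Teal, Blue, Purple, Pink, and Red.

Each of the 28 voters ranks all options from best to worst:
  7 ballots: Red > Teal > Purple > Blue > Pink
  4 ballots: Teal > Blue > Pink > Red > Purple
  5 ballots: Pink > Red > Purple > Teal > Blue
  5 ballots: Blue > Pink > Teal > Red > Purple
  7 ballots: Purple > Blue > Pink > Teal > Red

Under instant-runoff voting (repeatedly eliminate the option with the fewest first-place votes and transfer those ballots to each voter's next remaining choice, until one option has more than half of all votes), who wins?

Round 1: Teal 4, Blue 5, Purple 7, Pink 5, Red 7. Teal eliminated.
Round 2: Blue 9, Purple 7, Pink 5, Red 7. Pink eliminated.
Round 3: Blue 9, Purple 7, Red 12. Purple eliminated.
Round 4: Blue 16, Red 12. Blue has a majority (≥15).

Blue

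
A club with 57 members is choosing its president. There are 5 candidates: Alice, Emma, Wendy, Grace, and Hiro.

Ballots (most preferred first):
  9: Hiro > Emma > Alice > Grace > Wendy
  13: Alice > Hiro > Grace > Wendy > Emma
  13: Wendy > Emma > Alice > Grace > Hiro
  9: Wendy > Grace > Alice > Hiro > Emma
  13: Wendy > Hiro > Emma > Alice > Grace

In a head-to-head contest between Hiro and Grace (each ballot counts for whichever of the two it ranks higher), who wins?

Hiro is ranked above Grace on 35 ballots; Grace above Hiro on 22.

Hiro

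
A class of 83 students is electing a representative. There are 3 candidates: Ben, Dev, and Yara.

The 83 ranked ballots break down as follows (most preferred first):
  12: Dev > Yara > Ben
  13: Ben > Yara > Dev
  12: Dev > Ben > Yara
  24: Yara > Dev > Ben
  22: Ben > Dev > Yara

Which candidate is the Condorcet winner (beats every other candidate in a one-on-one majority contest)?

Dev

Dev vs Ben: 48–35
Dev vs Yara: 46–37
Dev beats every other candidate.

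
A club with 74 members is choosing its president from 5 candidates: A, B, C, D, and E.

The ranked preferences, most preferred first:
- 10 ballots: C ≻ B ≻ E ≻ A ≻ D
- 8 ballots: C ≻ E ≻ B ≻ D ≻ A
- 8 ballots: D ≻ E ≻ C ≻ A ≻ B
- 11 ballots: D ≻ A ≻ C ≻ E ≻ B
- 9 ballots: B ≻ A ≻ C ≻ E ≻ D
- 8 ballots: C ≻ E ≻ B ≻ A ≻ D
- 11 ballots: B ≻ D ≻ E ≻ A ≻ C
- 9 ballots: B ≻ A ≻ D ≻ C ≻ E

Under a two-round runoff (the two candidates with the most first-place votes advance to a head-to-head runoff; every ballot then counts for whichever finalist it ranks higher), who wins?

C

Round 1 first-place votes: A 0, B 29, C 26, D 19, E 0. B and C advance.
Runoff: B is ranked above C on 29 ballots, C above B on 45.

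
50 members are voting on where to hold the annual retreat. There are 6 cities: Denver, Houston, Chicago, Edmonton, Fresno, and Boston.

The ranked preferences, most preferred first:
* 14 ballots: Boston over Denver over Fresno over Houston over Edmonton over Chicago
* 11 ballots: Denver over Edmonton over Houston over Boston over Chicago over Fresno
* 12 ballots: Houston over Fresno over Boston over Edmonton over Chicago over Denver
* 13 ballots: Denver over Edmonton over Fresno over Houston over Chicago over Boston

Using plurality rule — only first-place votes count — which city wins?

Denver

First-place votes: Denver 24, Houston 12, Chicago 0, Edmonton 0, Fresno 0, Boston 14.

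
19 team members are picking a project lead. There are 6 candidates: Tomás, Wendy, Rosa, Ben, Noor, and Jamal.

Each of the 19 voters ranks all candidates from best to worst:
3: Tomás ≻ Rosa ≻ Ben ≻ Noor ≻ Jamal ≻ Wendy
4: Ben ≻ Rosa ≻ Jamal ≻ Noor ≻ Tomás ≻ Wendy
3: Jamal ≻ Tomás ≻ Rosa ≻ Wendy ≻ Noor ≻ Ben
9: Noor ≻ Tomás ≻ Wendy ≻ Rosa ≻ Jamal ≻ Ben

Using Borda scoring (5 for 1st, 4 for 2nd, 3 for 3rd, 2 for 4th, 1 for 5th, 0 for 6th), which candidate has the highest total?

Tomás

Tomás: 3×5 + 4×1 + 3×4 + 9×4 = 67
Wendy: 3×0 + 4×0 + 3×2 + 9×3 = 33
Rosa: 3×4 + 4×4 + 3×3 + 9×2 = 55
Ben: 3×3 + 4×5 + 3×0 + 9×0 = 29
Noor: 3×2 + 4×2 + 3×1 + 9×5 = 62
Jamal: 3×1 + 4×3 + 3×5 + 9×1 = 39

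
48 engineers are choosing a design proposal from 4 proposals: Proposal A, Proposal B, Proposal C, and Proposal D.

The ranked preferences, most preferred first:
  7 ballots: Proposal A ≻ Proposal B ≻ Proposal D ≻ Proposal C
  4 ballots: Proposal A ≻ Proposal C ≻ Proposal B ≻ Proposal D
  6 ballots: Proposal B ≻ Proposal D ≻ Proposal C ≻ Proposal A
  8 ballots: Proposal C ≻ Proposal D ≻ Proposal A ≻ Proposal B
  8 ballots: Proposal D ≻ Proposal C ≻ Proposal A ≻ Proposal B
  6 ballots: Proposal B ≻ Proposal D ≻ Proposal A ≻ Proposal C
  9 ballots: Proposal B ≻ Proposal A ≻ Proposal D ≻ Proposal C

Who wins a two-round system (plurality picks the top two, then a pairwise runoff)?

Round 1 first-place votes: Proposal A 11, Proposal B 21, Proposal C 8, Proposal D 8. Proposal B and Proposal A advance.
Runoff: Proposal B is ranked above Proposal A on 21 ballots, Proposal A above Proposal B on 27.

Proposal A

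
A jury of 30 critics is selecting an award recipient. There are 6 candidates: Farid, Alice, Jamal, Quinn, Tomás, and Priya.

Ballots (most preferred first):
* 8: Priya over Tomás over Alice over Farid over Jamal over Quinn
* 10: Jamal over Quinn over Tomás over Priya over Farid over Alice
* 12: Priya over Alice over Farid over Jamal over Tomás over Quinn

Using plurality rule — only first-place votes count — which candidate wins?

Priya

First-place votes: Farid 0, Alice 0, Jamal 10, Quinn 0, Tomás 0, Priya 20.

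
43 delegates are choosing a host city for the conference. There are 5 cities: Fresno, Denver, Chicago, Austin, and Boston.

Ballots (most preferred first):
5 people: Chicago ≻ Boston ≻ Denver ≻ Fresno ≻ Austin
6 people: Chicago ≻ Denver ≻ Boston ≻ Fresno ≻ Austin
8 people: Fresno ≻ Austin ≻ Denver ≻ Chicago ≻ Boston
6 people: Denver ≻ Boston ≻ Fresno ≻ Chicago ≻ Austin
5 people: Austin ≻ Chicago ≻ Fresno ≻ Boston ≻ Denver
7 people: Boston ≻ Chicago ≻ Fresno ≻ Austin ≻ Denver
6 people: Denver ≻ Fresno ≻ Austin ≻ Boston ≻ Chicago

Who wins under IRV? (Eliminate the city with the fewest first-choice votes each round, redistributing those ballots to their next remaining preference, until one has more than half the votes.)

Chicago

Round 1: Fresno 8, Denver 12, Chicago 11, Austin 5, Boston 7. Austin eliminated.
Round 2: Fresno 8, Denver 12, Chicago 16, Boston 7. Boston eliminated.
Round 3: Fresno 8, Denver 12, Chicago 23. Chicago has a majority (≥22).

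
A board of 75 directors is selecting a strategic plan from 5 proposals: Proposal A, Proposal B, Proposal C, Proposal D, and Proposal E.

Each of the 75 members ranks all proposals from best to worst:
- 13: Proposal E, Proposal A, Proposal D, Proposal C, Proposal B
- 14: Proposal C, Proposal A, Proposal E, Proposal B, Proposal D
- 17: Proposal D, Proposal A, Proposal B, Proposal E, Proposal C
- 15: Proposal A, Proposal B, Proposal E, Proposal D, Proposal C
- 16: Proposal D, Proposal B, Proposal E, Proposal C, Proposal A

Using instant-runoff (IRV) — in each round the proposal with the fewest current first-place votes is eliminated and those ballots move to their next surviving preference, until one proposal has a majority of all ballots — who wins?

Round 1: Proposal A 15, Proposal B 0, Proposal C 14, Proposal D 33, Proposal E 13. Proposal B eliminated.
Round 2: Proposal A 15, Proposal C 14, Proposal D 33, Proposal E 13. Proposal E eliminated.
Round 3: Proposal A 28, Proposal C 14, Proposal D 33. Proposal C eliminated.
Round 4: Proposal A 42, Proposal D 33. Proposal A has a majority (≥38).

Proposal A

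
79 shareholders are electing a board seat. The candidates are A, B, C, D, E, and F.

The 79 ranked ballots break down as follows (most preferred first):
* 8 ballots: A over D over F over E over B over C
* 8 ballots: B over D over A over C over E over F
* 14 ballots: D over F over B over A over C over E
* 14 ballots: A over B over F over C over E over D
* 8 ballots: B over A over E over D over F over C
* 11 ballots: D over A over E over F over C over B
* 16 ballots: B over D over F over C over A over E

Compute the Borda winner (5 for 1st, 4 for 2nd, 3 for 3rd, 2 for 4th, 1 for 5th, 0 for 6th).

D

A: 8×5 + 8×3 + 14×2 + 14×5 + 8×4 + 11×4 + 16×1 = 254
B: 8×1 + 8×5 + 14×3 + 14×4 + 8×5 + 11×0 + 16×5 = 266
C: 8×0 + 8×2 + 14×1 + 14×2 + 8×0 + 11×1 + 16×2 = 101
D: 8×4 + 8×4 + 14×5 + 14×0 + 8×2 + 11×5 + 16×4 = 269
E: 8×2 + 8×1 + 14×0 + 14×1 + 8×3 + 11×3 + 16×0 = 95
F: 8×3 + 8×0 + 14×4 + 14×3 + 8×1 + 11×2 + 16×3 = 200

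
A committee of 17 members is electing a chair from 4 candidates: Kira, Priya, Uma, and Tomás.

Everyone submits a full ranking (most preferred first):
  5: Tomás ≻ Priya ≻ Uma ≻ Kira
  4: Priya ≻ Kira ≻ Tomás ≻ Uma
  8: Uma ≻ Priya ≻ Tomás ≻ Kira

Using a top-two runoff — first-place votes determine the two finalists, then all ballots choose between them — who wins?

Tomás

Round 1 first-place votes: Kira 0, Priya 4, Uma 8, Tomás 5. Uma and Tomás advance.
Runoff: Uma is ranked above Tomás on 8 ballots, Tomás above Uma on 9.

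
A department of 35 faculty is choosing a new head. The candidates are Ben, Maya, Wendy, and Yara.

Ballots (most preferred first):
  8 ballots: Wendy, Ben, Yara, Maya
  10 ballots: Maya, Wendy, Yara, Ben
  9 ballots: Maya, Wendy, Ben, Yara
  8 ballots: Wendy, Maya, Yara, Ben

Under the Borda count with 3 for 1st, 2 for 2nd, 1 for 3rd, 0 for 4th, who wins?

Wendy

Ben: 8×2 + 10×0 + 9×1 + 8×0 = 25
Maya: 8×0 + 10×3 + 9×3 + 8×2 = 73
Wendy: 8×3 + 10×2 + 9×2 + 8×3 = 86
Yara: 8×1 + 10×1 + 9×0 + 8×1 = 26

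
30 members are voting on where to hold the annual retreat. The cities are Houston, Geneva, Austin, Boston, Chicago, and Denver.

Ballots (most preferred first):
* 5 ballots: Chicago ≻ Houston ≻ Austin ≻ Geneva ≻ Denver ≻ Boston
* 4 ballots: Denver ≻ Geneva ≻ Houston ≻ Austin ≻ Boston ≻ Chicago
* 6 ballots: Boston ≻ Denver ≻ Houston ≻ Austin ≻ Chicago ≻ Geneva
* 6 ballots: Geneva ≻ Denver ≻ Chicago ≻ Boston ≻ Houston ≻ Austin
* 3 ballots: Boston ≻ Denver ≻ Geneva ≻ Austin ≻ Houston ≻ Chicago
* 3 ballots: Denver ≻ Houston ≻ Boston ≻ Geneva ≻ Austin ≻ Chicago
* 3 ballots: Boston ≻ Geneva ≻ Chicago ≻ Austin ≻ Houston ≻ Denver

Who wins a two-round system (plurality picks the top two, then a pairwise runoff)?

Denver

Round 1 first-place votes: Houston 0, Geneva 6, Austin 0, Boston 12, Chicago 5, Denver 7. Boston and Denver advance.
Runoff: Boston is ranked above Denver on 12 ballots, Denver above Boston on 18.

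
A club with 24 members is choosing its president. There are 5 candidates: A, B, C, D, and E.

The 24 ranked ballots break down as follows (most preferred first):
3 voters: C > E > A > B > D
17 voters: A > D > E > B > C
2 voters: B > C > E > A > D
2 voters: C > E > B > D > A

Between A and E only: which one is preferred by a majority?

A is ranked above E on 17 ballots; E above A on 7.

A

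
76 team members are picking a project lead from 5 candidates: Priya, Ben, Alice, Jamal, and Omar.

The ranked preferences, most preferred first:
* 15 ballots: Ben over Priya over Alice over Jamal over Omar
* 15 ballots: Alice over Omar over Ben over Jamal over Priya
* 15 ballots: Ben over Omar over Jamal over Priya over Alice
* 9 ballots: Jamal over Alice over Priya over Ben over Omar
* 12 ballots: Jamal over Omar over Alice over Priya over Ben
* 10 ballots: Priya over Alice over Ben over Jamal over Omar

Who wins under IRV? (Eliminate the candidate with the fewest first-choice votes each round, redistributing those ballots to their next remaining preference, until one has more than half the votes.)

Round 1: Priya 10, Ben 30, Alice 15, Jamal 21, Omar 0. Omar eliminated.
Round 2: Priya 10, Ben 30, Alice 15, Jamal 21. Priya eliminated.
Round 3: Ben 30, Alice 25, Jamal 21. Jamal eliminated.
Round 4: Ben 30, Alice 46. Alice has a majority (≥39).

Alice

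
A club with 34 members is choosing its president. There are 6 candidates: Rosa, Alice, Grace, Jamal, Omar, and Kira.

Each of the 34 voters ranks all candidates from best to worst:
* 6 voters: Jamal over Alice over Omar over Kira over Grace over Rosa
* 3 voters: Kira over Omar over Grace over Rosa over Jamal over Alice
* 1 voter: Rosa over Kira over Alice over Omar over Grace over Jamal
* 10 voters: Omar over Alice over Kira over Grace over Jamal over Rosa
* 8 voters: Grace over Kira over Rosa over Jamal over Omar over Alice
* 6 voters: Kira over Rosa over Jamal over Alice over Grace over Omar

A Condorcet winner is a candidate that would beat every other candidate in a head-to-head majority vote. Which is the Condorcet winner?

Kira

Kira vs Rosa: 33–1
Kira vs Alice: 18–16
Kira vs Grace: 26–8
Kira vs Jamal: 28–6
Kira vs Omar: 18–16
Kira beats every other candidate.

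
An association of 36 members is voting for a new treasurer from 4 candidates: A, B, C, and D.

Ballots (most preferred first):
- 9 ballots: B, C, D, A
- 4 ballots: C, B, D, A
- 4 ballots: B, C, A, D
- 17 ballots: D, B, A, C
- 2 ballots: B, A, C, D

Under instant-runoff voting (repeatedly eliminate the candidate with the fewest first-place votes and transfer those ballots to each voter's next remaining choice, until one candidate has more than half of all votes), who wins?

B

Round 1: A 0, B 15, C 4, D 17. A eliminated.
Round 2: B 15, C 4, D 17. C eliminated.
Round 3: B 19, D 17. B has a majority (≥19).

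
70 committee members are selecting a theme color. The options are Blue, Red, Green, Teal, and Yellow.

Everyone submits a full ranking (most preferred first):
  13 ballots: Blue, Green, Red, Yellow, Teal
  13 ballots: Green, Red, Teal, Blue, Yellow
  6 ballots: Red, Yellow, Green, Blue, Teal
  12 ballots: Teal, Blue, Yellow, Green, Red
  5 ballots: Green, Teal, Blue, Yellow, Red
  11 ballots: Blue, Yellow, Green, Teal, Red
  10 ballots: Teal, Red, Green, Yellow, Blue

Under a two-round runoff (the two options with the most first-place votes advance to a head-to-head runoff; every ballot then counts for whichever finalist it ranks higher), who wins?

Round 1 first-place votes: Blue 24, Red 6, Green 18, Teal 22, Yellow 0. Blue and Teal advance.
Runoff: Blue is ranked above Teal on 30 ballots, Teal above Blue on 40.

Teal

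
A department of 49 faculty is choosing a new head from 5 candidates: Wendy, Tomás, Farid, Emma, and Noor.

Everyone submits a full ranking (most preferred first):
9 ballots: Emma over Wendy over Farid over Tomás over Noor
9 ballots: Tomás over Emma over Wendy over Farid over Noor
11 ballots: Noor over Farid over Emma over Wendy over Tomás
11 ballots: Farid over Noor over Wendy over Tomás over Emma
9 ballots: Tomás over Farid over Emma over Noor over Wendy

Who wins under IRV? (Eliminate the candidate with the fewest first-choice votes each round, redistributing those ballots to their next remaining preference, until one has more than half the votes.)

Farid

Round 1: Wendy 0, Tomás 18, Farid 11, Emma 9, Noor 11. Wendy eliminated.
Round 2: Tomás 18, Farid 11, Emma 9, Noor 11. Emma eliminated.
Round 3: Tomás 18, Farid 20, Noor 11. Noor eliminated.
Round 4: Tomás 18, Farid 31. Farid has a majority (≥25).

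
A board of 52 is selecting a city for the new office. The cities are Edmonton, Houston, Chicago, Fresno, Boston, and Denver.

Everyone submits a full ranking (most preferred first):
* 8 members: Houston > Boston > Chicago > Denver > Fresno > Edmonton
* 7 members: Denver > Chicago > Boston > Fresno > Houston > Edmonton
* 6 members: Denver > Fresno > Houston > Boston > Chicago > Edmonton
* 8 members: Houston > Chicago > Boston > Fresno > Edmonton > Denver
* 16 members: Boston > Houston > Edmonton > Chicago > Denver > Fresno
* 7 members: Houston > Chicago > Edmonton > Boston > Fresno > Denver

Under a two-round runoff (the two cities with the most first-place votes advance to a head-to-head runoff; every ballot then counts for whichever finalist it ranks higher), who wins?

Houston

Round 1 first-place votes: Edmonton 0, Houston 23, Chicago 0, Fresno 0, Boston 16, Denver 13. Houston and Boston advance.
Runoff: Houston is ranked above Boston on 29 ballots, Boston above Houston on 23.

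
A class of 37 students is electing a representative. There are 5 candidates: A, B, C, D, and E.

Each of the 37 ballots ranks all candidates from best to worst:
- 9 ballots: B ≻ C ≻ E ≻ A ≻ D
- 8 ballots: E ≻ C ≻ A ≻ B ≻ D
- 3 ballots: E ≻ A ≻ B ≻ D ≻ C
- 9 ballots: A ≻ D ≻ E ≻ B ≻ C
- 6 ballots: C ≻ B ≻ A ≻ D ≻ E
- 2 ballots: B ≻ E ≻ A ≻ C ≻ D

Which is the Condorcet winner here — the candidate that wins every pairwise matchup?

E vs A: 22–15
E vs B: 20–17
E vs C: 22–15
E vs D: 22–15
E beats every other candidate.

E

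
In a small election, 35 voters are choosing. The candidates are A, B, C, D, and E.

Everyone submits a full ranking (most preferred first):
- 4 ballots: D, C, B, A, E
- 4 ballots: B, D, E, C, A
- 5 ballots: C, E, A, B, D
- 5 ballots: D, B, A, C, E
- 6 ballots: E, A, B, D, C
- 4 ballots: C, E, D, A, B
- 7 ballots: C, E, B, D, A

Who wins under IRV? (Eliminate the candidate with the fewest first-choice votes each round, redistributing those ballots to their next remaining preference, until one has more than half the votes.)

D

Round 1: A 0, B 4, C 16, D 9, E 6. A eliminated.
Round 2: B 4, C 16, D 9, E 6. B eliminated.
Round 3: C 16, D 13, E 6. E eliminated.
Round 4: C 16, D 19. D has a majority (≥18).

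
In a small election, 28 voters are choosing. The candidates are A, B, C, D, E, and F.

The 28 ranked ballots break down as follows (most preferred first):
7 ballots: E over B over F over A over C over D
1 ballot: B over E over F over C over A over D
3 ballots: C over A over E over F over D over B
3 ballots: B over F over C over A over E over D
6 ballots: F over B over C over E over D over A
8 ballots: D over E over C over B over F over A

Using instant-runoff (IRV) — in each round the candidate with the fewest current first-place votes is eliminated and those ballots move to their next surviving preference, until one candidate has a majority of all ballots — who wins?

E

Round 1: A 0, B 4, C 3, D 8, E 7, F 6. A eliminated.
Round 2: B 4, C 3, D 8, E 7, F 6. C eliminated.
Round 3: B 4, D 8, E 10, F 6. B eliminated.
Round 4: D 8, E 11, F 9. D eliminated.
Round 5: E 19, F 9. E has a majority (≥15).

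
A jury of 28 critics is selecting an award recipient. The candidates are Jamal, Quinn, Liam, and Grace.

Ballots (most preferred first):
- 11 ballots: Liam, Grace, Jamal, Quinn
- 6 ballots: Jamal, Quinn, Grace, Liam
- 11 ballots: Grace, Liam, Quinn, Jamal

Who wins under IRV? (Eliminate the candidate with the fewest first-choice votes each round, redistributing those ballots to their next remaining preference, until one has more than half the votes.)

Round 1: Jamal 6, Quinn 0, Liam 11, Grace 11. Quinn eliminated.
Round 2: Jamal 6, Liam 11, Grace 11. Jamal eliminated.
Round 3: Liam 11, Grace 17. Grace has a majority (≥15).

Grace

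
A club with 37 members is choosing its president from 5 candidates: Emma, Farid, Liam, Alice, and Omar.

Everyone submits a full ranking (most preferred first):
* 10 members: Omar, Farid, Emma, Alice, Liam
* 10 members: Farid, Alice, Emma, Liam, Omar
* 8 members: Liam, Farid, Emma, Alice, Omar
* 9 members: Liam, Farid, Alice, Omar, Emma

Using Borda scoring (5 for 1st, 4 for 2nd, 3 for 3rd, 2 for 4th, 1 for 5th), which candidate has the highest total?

Emma: 10×3 + 10×3 + 8×3 + 9×1 = 93
Farid: 10×4 + 10×5 + 8×4 + 9×4 = 158
Liam: 10×1 + 10×2 + 8×5 + 9×5 = 115
Alice: 10×2 + 10×4 + 8×2 + 9×3 = 103
Omar: 10×5 + 10×1 + 8×1 + 9×2 = 86

Farid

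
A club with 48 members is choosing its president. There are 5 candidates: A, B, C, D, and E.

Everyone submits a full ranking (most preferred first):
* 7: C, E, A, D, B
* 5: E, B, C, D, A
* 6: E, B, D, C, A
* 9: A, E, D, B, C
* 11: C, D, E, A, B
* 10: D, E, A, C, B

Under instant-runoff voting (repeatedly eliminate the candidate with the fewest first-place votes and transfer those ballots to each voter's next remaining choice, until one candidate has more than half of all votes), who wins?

Round 1: A 9, B 0, C 18, D 10, E 11. B eliminated.
Round 2: A 9, C 18, D 10, E 11. A eliminated.
Round 3: C 18, D 10, E 20. D eliminated.
Round 4: C 18, E 30. E has a majority (≥25).

E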